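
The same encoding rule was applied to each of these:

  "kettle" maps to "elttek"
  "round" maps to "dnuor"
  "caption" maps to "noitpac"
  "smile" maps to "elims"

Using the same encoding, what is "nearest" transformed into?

The output letters match the input read backwards: kettle reversed is elttek. It's just the letters in reverse order.
Applying it to nearest: reverse → tseraen.

tseraen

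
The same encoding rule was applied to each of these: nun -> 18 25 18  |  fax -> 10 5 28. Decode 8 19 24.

dot

Each letter is replaced by its alphabet position (a=1..z=26) + 4.
Decoding 8 19 24: 8→(8−4)÷1=4=d, 19→(19−4)÷1=15=o, 24→(24−4)÷1=20=t.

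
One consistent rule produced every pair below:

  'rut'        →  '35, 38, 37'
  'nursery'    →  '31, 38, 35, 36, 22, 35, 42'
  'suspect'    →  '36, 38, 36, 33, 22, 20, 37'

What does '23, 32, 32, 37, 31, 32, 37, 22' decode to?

Letters become their 1-based position plus 17 (so a→18, b→19, …).
Undoing it on 23, 32, 32, 37, 31, 32, 37, 22: 23→(23−17)÷1=6=f, 32→(32−17)÷1=15=o, 32→(32−17)÷1=15=o, 37→(37−17)÷1=20=t, 31→(31−17)÷1=14=n, 32→(32−17)÷1=15=o, 37→(37−17)÷1=20=t, 22→(22−17)÷1=5=e.

footnote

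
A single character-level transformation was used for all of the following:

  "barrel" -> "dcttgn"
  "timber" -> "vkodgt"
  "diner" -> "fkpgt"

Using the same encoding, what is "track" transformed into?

vtcem

Compare letters: b→d is +2, a→c is +2, r→t is +2 — a constant shift. It's a constant shift of +2 (ROT2).
Applying it to track: t+2=v, r+2=t, a+2=c, c+2=e, k+2=m.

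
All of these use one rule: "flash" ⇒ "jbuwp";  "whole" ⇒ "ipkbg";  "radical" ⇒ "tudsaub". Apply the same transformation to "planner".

f(5)→j(9) and l(11)→b(1) fit y≡3x+20 (mod 26); the inverse of 3 mod 26 is 9. Treating letters as 0–25, the rule is x ↦ 3x + 20 (mod 26).
Applying it to planner: p(15)→3·15+20≡13=n; l(11)→3·11+20≡1=b; a(0)→3·0+20≡20=u; n(13)→3·13+20≡7=h; n(13)→3·13+20≡7=h; e(4)→3·4+20≡6=g; r(17)→3·17+20≡19=t (all mod 26).

nbuhhgt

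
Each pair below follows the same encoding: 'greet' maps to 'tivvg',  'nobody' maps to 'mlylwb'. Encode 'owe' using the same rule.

Each letter is replaced by its mirror in the alphabet: a↔z, b↔y, c↔x, and so on (the Atbash cipher).
Applying it to owe: o↔l, w↔d, e↔v.

ldv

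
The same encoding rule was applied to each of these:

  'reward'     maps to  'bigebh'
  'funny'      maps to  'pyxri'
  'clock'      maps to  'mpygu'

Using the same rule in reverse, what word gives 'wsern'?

Shifts by position in reward: pos 0: r→b (+10), pos 1: e→i (+4), pos 2: w→g (+10), pos 3: a→e (+4) — repeating every 2. A repeating key of period 2 is used — shifts +10, +4 over and over.
Decoding wsern: w−10=m, s−4=o, e−10=u, r−4=n, n−10=d.

mound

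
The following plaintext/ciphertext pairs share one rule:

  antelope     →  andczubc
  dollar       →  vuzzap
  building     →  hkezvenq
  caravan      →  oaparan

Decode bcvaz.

a(0)→a(0) and n(13)→n(13) fit y≡7x+0 (mod 26); the inverse of 7 mod 26 is 15. Each letter's alphabet position (a=0..z=25) is mapped through 7·x+0 mod 26 — an affine cipher.
Reversing it on bcvaz: b(1)→15·(1−0)≡15=p; c(2)→15·(2−0)≡4=e; v(21)→15·(21−0)≡3=d; a(0)→15·(0−0)≡0=a; z(25)→15·(25−0)≡11=l (all mod 26).

pedal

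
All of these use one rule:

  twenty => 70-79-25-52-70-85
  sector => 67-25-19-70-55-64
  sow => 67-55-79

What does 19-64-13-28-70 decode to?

craft

t(#20)→70 and w(#23)→79: differences scale by 3, so n = 3·pos + 10. With a=1..z=26, the number is 3·pos + 10.
Undoing it on 19-64-13-28-70: 19→(19−10)÷3=3=c, 64→(64−10)÷3=18=r, 13→(13−10)÷3=1=a, 28→(28−10)÷3=6=f, 70→(70−10)÷3=20=t.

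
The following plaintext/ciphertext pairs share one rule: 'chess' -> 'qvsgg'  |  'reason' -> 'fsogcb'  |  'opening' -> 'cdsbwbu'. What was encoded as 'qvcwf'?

choir

Compare letters: c→q is +14, h→v is +14, e→s is +14 — a constant shift. This is a Caesar cipher with shift 14.
Decoding qvcwf: q−14=c, v−14=h, c−14=o, w−14=i, f−14=r.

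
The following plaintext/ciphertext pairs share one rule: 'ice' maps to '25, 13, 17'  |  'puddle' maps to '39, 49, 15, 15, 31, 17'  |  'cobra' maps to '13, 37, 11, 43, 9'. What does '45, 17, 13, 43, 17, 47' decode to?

secret

i(#9)→25 and c(#3)→13: differences scale by 2, so n = 2·pos + 7. Each letter becomes 2×(its alphabet position, a=1..z=26) + 7.
Undoing it on 45, 17, 13, 43, 17, 47: 45→(45−7)÷2=19=s, 17→(17−7)÷2=5=e, 13→(13−7)÷2=3=c, 43→(43−7)÷2=18=r, 17→(17−7)÷2=5=e, 47→(47−7)÷2=20=t.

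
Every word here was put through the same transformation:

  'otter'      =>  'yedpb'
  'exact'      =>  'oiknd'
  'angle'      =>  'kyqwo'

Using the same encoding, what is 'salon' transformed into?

Shifts by position in otter: pos 0: o→y (+10), pos 1: t→e (+11), pos 2: t→d (+10), pos 3: e→p (+11) — repeating every 2. The shifts repeat in a cycle of length 2: positions 0,1,… shift by +10, +11, then the pattern repeats.
On salon: s+10=c, a+11=l, l+10=v, o+11=z, n+10=x.

clvzx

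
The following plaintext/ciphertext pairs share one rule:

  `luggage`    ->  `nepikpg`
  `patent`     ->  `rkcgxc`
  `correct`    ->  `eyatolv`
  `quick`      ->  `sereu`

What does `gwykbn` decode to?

empire

It's a Vigenère-style cipher with numeric key [2,10,9]: position i shifts by key[i mod 3].
Reversing it on gwykbn: g−2=e, w−10=m, y−9=p, k−2=i, b−10=r, n−9=e.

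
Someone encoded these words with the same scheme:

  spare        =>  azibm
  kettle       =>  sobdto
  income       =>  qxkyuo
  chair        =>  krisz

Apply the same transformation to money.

uyvog

Shifts by position in spare: pos 0: s→a (+8), pos 1: p→z (+10), pos 2: a→i (+8), pos 3: r→b (+10) — repeating every 2. The shifts repeat in a cycle of length 2: positions 0,1,… shift by +8, +10, then the pattern repeats.
Applying it to money: m+8=u, o+10=y, n+8=v, e+10=o, y+8=g.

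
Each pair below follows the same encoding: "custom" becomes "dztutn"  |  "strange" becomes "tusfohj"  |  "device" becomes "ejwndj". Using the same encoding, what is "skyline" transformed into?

tlzmnoj

Vowels shift forward by 5 and consonants shift forward by 1.
Applying it to skyline: s(cons)+1=t, k(cons)+1=l, y(cons)+1=z, l(cons)+1=m, i(vowel)+5=n, n(cons)+1=o, e(vowel)+5=j.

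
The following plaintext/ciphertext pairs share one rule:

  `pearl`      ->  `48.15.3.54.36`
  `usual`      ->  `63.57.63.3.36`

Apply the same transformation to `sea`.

p(#16)→48 and e(#5)→15: differences scale by 3, so n = 3·pos + 0. Each letter becomes 3×(its alphabet position, a=1..z=26).
Applying it to sea: s=19→57, e=5→15, a=1→3.

57.15.3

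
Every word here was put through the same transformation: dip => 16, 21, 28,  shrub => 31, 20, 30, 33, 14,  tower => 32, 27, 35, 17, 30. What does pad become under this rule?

d is letter #4 and maps to 16: an offset of 12. Letters become their 1-based position plus 12 (so a→13, b→14, …).
Applying it to pad: p=16→28, a=1→13, d=4→16.

28, 13, 16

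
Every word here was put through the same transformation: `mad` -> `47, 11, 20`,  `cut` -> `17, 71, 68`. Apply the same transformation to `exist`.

m(#13)→47 and a(#1)→11: differences scale by 3, so n = 3·pos + 8. With a=1..z=26, the number is 3·pos + 8.
For exist: e=5→23, x=24→80, i=9→35, s=19→65, t=20→68.

23, 80, 35, 65, 68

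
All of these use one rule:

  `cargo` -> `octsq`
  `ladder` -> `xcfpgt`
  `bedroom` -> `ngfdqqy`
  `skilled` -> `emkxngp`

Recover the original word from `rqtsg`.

forge

Shifts by position in cargo: pos 0: c→o (+12), pos 1: a→c (+2), pos 2: r→t (+2), pos 3: g→s (+12), pos 4: o→q (+2) — repeating every 3. It's a Vigenère-style cipher with numeric key [12,2,2]: position i shifts by key[i mod 3].
Reversing it on rqtsg: r−12=f, q−2=o, t−2=r, s−12=g, g−2=e.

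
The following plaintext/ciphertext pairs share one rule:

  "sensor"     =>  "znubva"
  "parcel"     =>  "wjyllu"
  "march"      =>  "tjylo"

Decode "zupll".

slice

Shifts by position in sensor: pos 0: s→z (+7), pos 1: e→n (+9), pos 2: n→u (+7), pos 3: s→b (+9) — repeating every 2. It's a Vigenère-style cipher with numeric key [7,9]: position i shifts by key[i mod 2].
Decoding zupll: z−7=s, u−9=l, p−7=i, l−9=c, l−7=e.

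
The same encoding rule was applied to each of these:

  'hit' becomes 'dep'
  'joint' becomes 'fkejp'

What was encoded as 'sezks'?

Compare letters: h→d is +22, i→e is +22, t→p is +22 — a constant shift. Each letter is shifted forward by 22 in the alphabet (a Caesar shift of +22).
Decoding sezks: s−22=w, e−22=i, z−22=d, k−22=o, s−22=w.

widow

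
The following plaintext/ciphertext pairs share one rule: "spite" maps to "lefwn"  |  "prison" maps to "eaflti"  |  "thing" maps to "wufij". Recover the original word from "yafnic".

friend

Each letter's alphabet position (a=0..z=25) is mapped through 11·x+21 mod 26 — an affine cipher.
Reversing it on yafnic: y(24)→19·(24−21)≡5=f; a(0)→19·(0−21)≡17=r; f(5)→19·(5−21)≡8=i; n(13)→19·(13−21)≡4=e; i(8)→19·(8−21)≡13=n; c(2)→19·(2−21)≡3=d (all mod 26).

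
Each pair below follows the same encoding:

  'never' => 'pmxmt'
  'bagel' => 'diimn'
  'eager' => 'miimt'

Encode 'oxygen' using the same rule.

wzaimp

The shift depends on letter class: consonant n→p is +2, but vowel e→m is +8. Two shifts are in play — +8 for a/e/i/o/u, +2 for every other letter.
Applying it to oxygen: o(vowel)+8=w, x(cons)+2=z, y(cons)+2=a, g(cons)+2=i, e(vowel)+8=m, n(cons)+2=p.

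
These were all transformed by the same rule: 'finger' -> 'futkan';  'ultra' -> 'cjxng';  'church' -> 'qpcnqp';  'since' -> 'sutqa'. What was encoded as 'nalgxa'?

rebate

Treating letters as 0–25, the rule is x ↦ 5x + 6 (mod 26).
Reversing it on nalgxa: n(13)→21·(13−6)≡17=r; a(0)→21·(0−6)≡4=e; l(11)→21·(11−6)≡1=b; g(6)→21·(6−6)≡0=a; x(23)→21·(23−6)≡19=t; a(0)→21·(0−6)≡4=e (all mod 26).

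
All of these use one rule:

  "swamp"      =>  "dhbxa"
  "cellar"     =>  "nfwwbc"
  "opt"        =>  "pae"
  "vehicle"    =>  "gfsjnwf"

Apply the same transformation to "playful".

The shift depends on letter class: consonant s→d is +11, but vowel a→b is +1. Vowels shift forward by 1 and consonants shift forward by 11.
On playful: p(cons)+11=a, l(cons)+11=w, a(vowel)+1=b, y(cons)+11=j, f(cons)+11=q, u(vowel)+1=v, l(cons)+11=w.

awbjqvw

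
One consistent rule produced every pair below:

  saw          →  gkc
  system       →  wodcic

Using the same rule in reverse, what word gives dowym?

comet

The output letters match the input read backwards, each shifted +10: saw reversed is was. The word is reversed, then every letter is shifted forward by 10.
Reversing it on dowym: shift back: d−10=t, o−10=e, w−10=m, y−10=o, m−10=c → temoc; then reverse → comet.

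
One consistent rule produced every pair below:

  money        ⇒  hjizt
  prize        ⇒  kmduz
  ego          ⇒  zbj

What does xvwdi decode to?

cabin

Every letter moves 21 places later in the alphabet, wrapping around z→a.
Decoding xvwdi: x−21=c, v−21=a, w−21=b, d−21=i, i−21=n.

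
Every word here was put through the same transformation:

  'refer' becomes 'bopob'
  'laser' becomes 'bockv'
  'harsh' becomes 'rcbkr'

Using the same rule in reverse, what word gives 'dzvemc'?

sculpt

The output letters match the input read backwards, each shifted +10: refer reversed is refer. Read the word backwards and shift each letter +10.
Decoding dzvemc: shift back: d−10=t, z−10=p, v−10=l, e−10=u, m−10=c, c−10=s → tplucs; then reverse → sculpt.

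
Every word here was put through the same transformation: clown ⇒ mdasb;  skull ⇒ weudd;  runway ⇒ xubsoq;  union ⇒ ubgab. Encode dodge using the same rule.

lalik

c(2)→m(12) and l(11)→d(3) fit y≡25x+14 (mod 26); the inverse of 25 mod 26 is 25. Treating letters as 0–25, the rule is x ↦ 25x + 14 (mod 26).
On dodge: d(3)→25·3+14≡11=l; o(14)→25·14+14≡0=a; d(3)→25·3+14≡11=l; g(6)→25·6+14≡8=i; e(4)→25·4+14≡10=k (all mod 26).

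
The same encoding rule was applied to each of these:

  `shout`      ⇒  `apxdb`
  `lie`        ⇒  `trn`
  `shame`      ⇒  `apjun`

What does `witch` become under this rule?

The shift depends on letter class: consonant s→a is +8, but vowel o→x is +9. Two shifts are in play — +9 for a/e/i/o/u, +8 for every other letter.
For witch: w(cons)+8=e, i(vowel)+9=r, t(cons)+8=b, c(cons)+8=k, h(cons)+8=p.

erbkp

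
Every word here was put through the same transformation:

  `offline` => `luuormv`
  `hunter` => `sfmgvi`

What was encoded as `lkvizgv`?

operate

Each pair mirrors across the alphabet (o↔l, f↔u, f↔u): positions sum to 25. This is the alphabet-reversal cipher (Atbash): a becomes z, b becomes y, etc.
Decoding lkvizgv: l↔o, k↔p, v↔e, i↔r, z↔a, g↔t, v↔e.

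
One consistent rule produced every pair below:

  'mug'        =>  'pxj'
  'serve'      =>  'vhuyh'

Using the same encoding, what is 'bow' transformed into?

Compare letters: m→p is +3, u→x is +3, g→j is +3 — a constant shift. Every letter moves 3 places later in the alphabet, wrapping around z→a.
For bow: b+3=e, o+3=r, w+3=z.

erz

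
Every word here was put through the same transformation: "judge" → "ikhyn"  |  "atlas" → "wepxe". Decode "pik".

The output letters match the input read backwards, each shifted +4: judge reversed is egduj. The word is reversed, then every letter is shifted forward by 4.
Decoding pik: shift back: p−4=l, i−4=e, k−4=g → leg; then reverse → gel.

gel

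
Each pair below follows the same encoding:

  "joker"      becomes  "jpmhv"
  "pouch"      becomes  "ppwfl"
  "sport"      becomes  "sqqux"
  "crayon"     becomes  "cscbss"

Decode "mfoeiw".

In joker: j→j is +0, o→p is +1, k→m is +2, e→h is +3 — the shift increases by 1 each position. Each letter shifts forward by its position index (0, 1, 2, …) — the shift grows by one for each successive letter.
Undoing it on mfoeiw: m−0=m, f−1=e, o−2=m, e−3=b, i−4=e, w−5=r.

member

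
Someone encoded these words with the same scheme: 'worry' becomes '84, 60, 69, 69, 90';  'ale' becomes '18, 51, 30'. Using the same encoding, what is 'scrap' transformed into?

w(#23)→84 and o(#15)→60: differences scale by 3, so n = 3·pos + 15. With a=1..z=26, the number is 3·pos + 15.
For scrap: s=19→72, c=3→24, r=18→69, a=1→18, p=16→63.

72, 24, 69, 18, 63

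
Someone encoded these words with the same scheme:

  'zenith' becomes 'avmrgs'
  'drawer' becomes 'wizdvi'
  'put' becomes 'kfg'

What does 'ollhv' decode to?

loose

Letters are reflected about the middle of the alphabet (position → 25−position): Atbash.
Undoing it on ollhv: o↔l, l↔o, l↔o, h↔s, v↔e.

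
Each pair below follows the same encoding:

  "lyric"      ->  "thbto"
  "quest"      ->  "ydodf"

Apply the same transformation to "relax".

Each letter shifts forward by (position + 8), i.e. 8, 9, 10, … — the shift grows by one for each successive letter.
For relax: r+8=z, e+9=n, l+10=v, a+11=l, x+12=j.

znvlj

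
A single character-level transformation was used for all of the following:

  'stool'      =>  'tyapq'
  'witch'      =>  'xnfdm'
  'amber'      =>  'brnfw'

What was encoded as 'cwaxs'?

brown

Shifts by position in stool: pos 0: s→t (+1), pos 1: t→y (+5), pos 2: o→a (+12), pos 3: o→p (+1), pos 4: l→q (+5) — repeating every 3. The shifts repeat in a cycle of length 3: positions 0,1,… shift by +1, +5, +12, then the pattern repeats.
Undoing it on cwaxs: c−1=b, w−5=r, a−12=o, x−1=w, s−5=n.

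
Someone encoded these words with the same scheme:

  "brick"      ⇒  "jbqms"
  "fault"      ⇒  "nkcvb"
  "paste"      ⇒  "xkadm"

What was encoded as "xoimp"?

peach

Shifts by position in brick: pos 0: b→j (+8), pos 1: r→b (+10), pos 2: i→q (+8), pos 3: c→m (+10) — repeating every 2. A repeating key of period 2 is used — shifts +8, +10 over and over.
Reversing it on xoimp: x−8=p, o−10=e, i−8=a, m−10=c, p−8=h.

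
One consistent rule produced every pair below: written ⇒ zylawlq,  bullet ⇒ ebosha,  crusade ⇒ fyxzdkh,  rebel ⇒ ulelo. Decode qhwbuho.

Shifts by position in written: pos 0: w→z (+3), pos 1: r→y (+7), pos 2: i→l (+3), pos 3: t→a (+7) — repeating every 2. A repeating key of period 2 is used — shifts +3, +7 over and over.
Reversing it on qhwbuho: q−3=n, h−7=a, w−3=t, b−7=u, u−3=r, h−7=a, o−3=l.

natural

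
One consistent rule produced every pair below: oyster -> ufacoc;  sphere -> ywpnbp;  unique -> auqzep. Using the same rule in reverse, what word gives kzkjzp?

Letter i (0-indexed) is shifted by i+6, so successive shifts are 6, 7, 8, ….
Undoing it on kzkjzp: k−6=e, z−7=s, k−8=c, j−9=a, z−10=p, p−11=e.

escape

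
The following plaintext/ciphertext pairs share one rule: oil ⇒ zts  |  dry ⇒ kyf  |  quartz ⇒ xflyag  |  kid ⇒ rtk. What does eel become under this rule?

pps

The shift depends on letter class: consonant l→s is +7, but vowel o→z is +11. Vowels shift forward by 11 and consonants shift forward by 7.
For eel: e(vowel)+11=p, e(vowel)+11=p, l(cons)+7=s.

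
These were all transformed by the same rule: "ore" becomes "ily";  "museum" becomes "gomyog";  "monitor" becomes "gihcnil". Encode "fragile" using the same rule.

Compare letters: o→i is +20, r→l is +20, e→y is +20 — a constant shift. This is a Caesar cipher with shift 20.
On fragile: f+20=z, r+20=l, a+20=u, g+20=a, i+20=c, l+20=f, e+20=y.

zluacfy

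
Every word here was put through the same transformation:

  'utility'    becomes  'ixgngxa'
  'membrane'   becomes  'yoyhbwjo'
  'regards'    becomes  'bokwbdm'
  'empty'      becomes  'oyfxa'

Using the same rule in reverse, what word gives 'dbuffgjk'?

u(20)→i(8) and t(19)→x(23) fit y≡11x+22 (mod 26); the inverse of 11 mod 26 is 19. Treating letters as 0–25, the rule is x ↦ 11x + 22 (mod 26).
Reversing it on dbuffgjk: d(3)→19·(3−22)≡3=d; b(1)→19·(1−22)≡17=r; u(20)→19·(20−22)≡14=o; f(5)→19·(5−22)≡15=p; f(5)→19·(5−22)≡15=p; g(6)→19·(6−22)≡8=i; j(9)→19·(9−22)≡13=n; k(10)→19·(10−22)≡6=g (all mod 26).

dropping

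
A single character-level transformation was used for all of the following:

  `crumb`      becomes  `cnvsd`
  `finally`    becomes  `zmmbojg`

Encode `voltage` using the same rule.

fhbumpw

Two steps: reverse the string, then apply a Caesar shift of +1.
For voltage: reverse → egatlov; then shift: e+1=f, g+1=h, a+1=b, t+1=u, l+1=m, o+1=p, v+1=w.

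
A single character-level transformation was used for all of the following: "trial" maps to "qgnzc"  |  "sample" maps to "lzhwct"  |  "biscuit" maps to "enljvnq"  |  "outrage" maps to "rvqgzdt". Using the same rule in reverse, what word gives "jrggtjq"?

correct

t(19)→q(16) and r(17)→g(6) fit y≡5x+25 (mod 26); the inverse of 5 mod 26 is 21. Treating letters as 0–25, the rule is x ↦ 5x + 25 (mod 26).
Reversing it on jrggtjq: j(9)→21·(9−25)≡2=c; r(17)→21·(17−25)≡14=o; g(6)→21·(6−25)≡17=r; g(6)→21·(6−25)≡17=r; t(19)→21·(19−25)≡4=e; j(9)→21·(9−25)≡2=c; q(16)→21·(16−25)≡19=t (all mod 26).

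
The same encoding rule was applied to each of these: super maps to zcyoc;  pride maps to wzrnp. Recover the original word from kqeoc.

diver

In super: s→z is +7, u→c is +8, p→y is +9, e→o is +10 — the shift increases by 1 each position. The shift increases by 1 at each position, starting from +7: 7, 8, 9, ….
Reversing it on kqeoc: k−7=d, q−8=i, e−9=v, o−10=e, c−11=r.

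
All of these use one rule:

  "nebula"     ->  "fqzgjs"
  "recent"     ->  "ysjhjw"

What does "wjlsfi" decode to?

The word is reversed, then every letter is shifted forward by 5.
Undoing it on wjlsfi: shift back: w−5=r, j−5=e, l−5=g, s−5=n, f−5=a, i−5=d → regnad; then reverse → danger.

danger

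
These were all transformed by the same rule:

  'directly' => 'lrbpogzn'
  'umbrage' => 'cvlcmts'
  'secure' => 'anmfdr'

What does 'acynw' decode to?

stock

In directly: d→l is +8, i→r is +9, r→b is +10, e→p is +11 — the shift increases by 1 each position. Each letter shifts forward by (position + 8), i.e. 8, 9, 10, … — the shift grows by one for each successive letter.
Decoding acynw: a−8=s, c−9=t, y−10=o, n−11=c, w−12=k.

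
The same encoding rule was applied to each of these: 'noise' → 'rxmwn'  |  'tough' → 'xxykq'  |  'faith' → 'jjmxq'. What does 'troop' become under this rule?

xassy

It's a Vigenère-style cipher with numeric key [4,9,4]: position i shifts by key[i mod 3].
For troop: t+4=x, r+9=a, o+4=s, o+4=s, p+9=y.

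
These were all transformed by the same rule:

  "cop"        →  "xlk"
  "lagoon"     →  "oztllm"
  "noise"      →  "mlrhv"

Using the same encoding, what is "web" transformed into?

dvy

Each pair mirrors across the alphabet (c↔x, o↔l, p↔k): positions sum to 25. Each letter is replaced by its mirror in the alphabet: a↔z, b↔y, c↔x, and so on (the Atbash cipher).
For web: w↔d, e↔v, b↔y.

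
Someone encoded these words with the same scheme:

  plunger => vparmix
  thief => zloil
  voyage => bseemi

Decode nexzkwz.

Shifts by position in plunger: pos 0: p→v (+6), pos 1: l→p (+4), pos 2: u→a (+6), pos 3: n→r (+4) — repeating every 2. The shifts repeat in a cycle of length 2: positions 0,1,… shift by +6, +4, then the pattern repeats.
Decoding nexzkwz: n−6=h, e−4=a, x−6=r, z−4=v, k−6=e, w−4=s, z−6=t.

harvest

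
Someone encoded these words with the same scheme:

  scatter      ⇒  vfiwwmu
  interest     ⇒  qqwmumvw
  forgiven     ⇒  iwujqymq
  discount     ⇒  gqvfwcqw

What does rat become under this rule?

uiw

The shift depends on letter class: consonant s→v is +3, but vowel a→i is +8. The rule splits by letter class: vowels +8, consonants +3.
For rat: r(cons)+3=u, a(vowel)+8=i, t(cons)+3=w.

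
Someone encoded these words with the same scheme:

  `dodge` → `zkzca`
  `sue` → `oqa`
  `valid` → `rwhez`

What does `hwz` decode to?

lad

Compare letters: d→z is +22, o→k is +22, d→z is +22 — a constant shift. Each letter is shifted forward by 22 in the alphabet (a Caesar shift of +22).
Decoding hwz: h−22=l, w−22=a, z−22=d.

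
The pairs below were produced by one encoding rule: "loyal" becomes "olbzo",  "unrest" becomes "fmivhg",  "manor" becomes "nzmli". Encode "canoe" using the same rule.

Each pair mirrors across the alphabet (l↔o, o↔l, y↔b): positions sum to 25. This is the alphabet-reversal cipher (Atbash): a becomes z, b becomes y, etc.
On canoe: c↔x, a↔z, n↔m, o↔l, e↔v.

xzmlv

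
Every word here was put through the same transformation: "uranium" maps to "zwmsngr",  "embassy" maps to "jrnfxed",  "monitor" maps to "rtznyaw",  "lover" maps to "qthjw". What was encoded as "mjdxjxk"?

herself

The shifts repeat in a cycle of length 3: positions 0,1,… shift by +5, +5, +12, then the pattern repeats.
Reversing it on mjdxjxk: m−5=h, j−5=e, d−12=r, x−5=s, j−5=e, x−12=l, k−5=f.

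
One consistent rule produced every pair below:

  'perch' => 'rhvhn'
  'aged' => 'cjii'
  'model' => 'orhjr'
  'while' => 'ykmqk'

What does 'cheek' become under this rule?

Each letter shifts forward by (position + 2), i.e. 2, 3, 4, … — the shift grows by one for each successive letter.
On cheek: c+2=e, h+3=k, e+4=i, e+5=j, k+6=q.

ekijq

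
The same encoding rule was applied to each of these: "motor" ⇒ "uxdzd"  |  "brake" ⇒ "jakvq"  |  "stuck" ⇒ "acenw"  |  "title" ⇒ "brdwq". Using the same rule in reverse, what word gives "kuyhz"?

clown

Letter i (0-indexed) is shifted by i+8, so successive shifts are 8, 9, 10, ….
Decoding kuyhz: k−8=c, u−9=l, y−10=o, h−11=w, z−12=n.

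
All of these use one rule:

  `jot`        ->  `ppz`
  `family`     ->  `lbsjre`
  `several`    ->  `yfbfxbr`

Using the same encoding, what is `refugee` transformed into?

xflvmff

The shift depends on letter class: consonant j→p is +6, but vowel o→p is +1. Vowels shift forward by 1 and consonants shift forward by 6.
Applying it to refugee: r(cons)+6=x, e(vowel)+1=f, f(cons)+6=l, u(vowel)+1=v, g(cons)+6=m, e(vowel)+1=f, e(vowel)+1=f.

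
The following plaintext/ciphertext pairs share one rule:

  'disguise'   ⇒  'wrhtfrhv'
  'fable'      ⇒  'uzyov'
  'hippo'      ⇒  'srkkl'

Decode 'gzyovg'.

Each pair mirrors across the alphabet (d↔w, i↔r, s↔h): positions sum to 25. Letters are reflected about the middle of the alphabet (position → 25−position): Atbash.
Decoding gzyovg: g↔t, z↔a, y↔b, o↔l, v↔e, g↔t.

tablet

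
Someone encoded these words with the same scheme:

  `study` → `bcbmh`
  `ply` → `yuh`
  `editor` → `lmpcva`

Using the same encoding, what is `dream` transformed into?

The shift depends on letter class: consonant s→b is +9, but vowel u→b is +7. The rule splits by letter class: vowels +7, consonants +9.
Applying it to dream: d(cons)+9=m, r(cons)+9=a, e(vowel)+7=l, a(vowel)+7=h, m(cons)+9=v.

malhv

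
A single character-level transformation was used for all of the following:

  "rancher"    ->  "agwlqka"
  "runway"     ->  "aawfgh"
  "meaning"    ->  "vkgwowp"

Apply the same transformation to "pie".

The shift depends on letter class: consonant r→a is +9, but vowel a→g is +6. The rule splits by letter class: vowels +6, consonants +9.
For pie: p(cons)+9=y, i(vowel)+6=o, e(vowel)+6=k.

yok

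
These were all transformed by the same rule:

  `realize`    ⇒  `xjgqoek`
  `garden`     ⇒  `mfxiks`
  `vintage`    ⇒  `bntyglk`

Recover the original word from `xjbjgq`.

reveal

Shifts by position in realize: pos 0: r→x (+6), pos 1: e→j (+5), pos 2: a→g (+6), pos 3: l→q (+5) — repeating every 2. A repeating key of period 2 is used — shifts +6, +5 over and over.
Undoing it on xjbjgq: x−6=r, j−5=e, b−6=v, j−5=e, g−6=a, q−5=l.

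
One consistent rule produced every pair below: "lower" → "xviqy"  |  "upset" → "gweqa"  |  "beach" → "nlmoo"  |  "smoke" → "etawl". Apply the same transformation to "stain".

eamuu

Shifts by position in lower: pos 0: l→x (+12), pos 1: o→v (+7), pos 2: w→i (+12), pos 3: e→q (+12), pos 4: r→y (+7) — repeating every 3. A repeating key of period 3 is used — shifts +12, +7, +12 over and over.
For stain: s+12=e, t+7=a, a+12=m, i+12=u, n+7=u.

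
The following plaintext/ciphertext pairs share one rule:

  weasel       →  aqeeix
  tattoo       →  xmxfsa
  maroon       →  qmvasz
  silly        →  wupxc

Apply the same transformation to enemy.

The shifts repeat in a cycle of length 2: positions 0,1,… shift by +4, +12, then the pattern repeats.
For enemy: e+4=i, n+12=z, e+4=i, m+12=y, y+4=c.

iziyc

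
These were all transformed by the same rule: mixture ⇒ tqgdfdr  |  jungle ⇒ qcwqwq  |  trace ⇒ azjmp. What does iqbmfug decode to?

biscuit

In mixture: m→t is +7, i→q is +8, x→g is +9, t→d is +10 — the shift increases by 1 each position. Each letter shifts forward by (position + 7), i.e. 7, 8, 9, … — the shift grows by one for each successive letter.
Undoing it on iqbmfug: i−7=b, q−8=i, b−9=s, m−10=c, f−11=u, u−12=i, g−13=t.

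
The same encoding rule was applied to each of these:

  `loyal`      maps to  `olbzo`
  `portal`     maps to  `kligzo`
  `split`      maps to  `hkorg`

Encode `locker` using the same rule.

Each letter is replaced by its mirror in the alphabet: a↔z, b↔y, c↔x, and so on (the Atbash cipher).
On locker: l↔o, o↔l, c↔x, k↔p, e↔v, r↔i.

olxpvi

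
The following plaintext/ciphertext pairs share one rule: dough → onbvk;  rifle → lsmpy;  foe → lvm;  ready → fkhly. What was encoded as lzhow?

phase

The output letters match the input read backwards, each shifted +7: dough reversed is hguod. Two steps: reverse the string, then apply a Caesar shift of +7.
Reversing it on lzhow: shift back: l−7=e, z−7=s, h−7=a, o−7=h, w−7=p → esahp; then reverse → phase.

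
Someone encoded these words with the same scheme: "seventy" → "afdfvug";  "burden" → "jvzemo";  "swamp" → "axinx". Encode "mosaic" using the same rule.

upabqd

A repeating key of period 2 is used — shifts +8, +1 over and over.
On mosaic: m+8=u, o+1=p, s+8=a, a+1=b, i+8=q, c+1=d.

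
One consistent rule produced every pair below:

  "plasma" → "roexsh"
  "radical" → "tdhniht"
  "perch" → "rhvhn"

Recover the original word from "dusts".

broom

In plasma: p→r is +2, l→o is +3, a→e is +4, s→x is +5 — the shift increases by 1 each position. Letter i (0-indexed) is shifted by i+2, so successive shifts are 2, 3, 4, ….
Decoding dusts: d−2=b, u−3=r, s−4=o, t−5=o, s−6=m.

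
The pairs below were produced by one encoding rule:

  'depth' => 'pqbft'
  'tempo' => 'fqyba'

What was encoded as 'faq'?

Compare letters: d→p is +12, e→q is +12, p→b is +12 — a constant shift. Every letter moves 12 places later in the alphabet, wrapping around z→a.
Undoing it on faq: f−12=t, a−12=o, q−12=e.

toe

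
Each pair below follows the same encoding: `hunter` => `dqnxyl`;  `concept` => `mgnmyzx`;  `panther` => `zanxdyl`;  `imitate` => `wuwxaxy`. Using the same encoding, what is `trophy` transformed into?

xlgzdo

h(7)→d(3) and u(20)→q(16) fit y≡19x+0 (mod 26); the inverse of 19 mod 26 is 11. Treating letters as 0–25, the rule is x ↦ 19x + 0 (mod 26).
On trophy: t(19)→19·19+0≡23=x; r(17)→19·17+0≡11=l; o(14)→19·14+0≡6=g; p(15)→19·15+0≡25=z; h(7)→19·7+0≡3=d; y(24)→19·24+0≡14=o (all mod 26).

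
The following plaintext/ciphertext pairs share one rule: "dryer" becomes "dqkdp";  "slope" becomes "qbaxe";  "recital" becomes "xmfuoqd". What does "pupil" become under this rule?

Read the word backwards and shift each letter +12.
On pupil: reverse → lipup; then shift: l+12=x, i+12=u, p+12=b, u+12=g, p+12=b.

xubgb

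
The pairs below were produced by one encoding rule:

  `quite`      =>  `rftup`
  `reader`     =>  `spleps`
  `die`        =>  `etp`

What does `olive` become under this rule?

The rule splits by letter class: vowels +11, consonants +1.
On olive: o(vowel)+11=z, l(cons)+1=m, i(vowel)+11=t, v(cons)+1=w, e(vowel)+11=p.

zmtwp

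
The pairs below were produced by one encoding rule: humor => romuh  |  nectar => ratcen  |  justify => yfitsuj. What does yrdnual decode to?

It's just the letters in reverse order.
Reversing it on yrdnual: then reverse → laundry.

laundry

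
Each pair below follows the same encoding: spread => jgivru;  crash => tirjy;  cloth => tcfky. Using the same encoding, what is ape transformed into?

Compare letters: s→j is +17, p→g is +17, r→i is +17 — a constant shift. This is a Caesar cipher with shift 17.
Applying it to ape: a+17=r, p+17=g, e+17=v.

rgv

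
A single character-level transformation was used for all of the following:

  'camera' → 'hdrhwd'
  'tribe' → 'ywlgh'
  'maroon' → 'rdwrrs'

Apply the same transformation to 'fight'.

The shift depends on letter class: consonant c→h is +5, but vowel a→d is +3. Vowels shift forward by 3 and consonants shift forward by 5.
On fight: f(cons)+5=k, i(vowel)+3=l, g(cons)+5=l, h(cons)+5=m, t(cons)+5=y.

kllmy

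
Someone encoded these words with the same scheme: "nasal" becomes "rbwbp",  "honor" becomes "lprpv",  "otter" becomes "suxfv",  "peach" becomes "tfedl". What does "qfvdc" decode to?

Shifts by position in nasal: pos 0: n→r (+4), pos 1: a→b (+1), pos 2: s→w (+4), pos 3: a→b (+1) — repeating every 2. A repeating key of period 2 is used — shifts +4, +1 over and over.
Undoing it on qfvdc: q−4=m, f−1=e, v−4=r, d−1=c, c−4=y.

mercy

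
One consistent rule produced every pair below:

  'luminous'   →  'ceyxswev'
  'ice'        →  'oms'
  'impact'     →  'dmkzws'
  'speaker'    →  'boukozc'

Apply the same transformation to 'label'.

The output letters match the input read backwards, each shifted +10: luminous reversed is suonimul. The word is reversed, then every letter is shifted forward by 10.
For label: reverse → lebal; then shift: l+10=v, e+10=o, b+10=l, a+10=k, l+10=v.

volkv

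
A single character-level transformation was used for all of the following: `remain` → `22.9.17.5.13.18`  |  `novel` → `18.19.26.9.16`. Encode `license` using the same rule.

16.13.7.9.18.23.9

Letters become their 1-based position plus 4 (so a→5, b→6, …).
On license: l=12→16, i=9→13, c=3→7, e=5→9, n=14→18, s=19→23, e=5→9.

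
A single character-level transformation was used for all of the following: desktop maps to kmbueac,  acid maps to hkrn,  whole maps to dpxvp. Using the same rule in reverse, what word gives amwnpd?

tender

In desktop: d→k is +7, e→m is +8, s→b is +9, k→u is +10 — the shift increases by 1 each position. Letter i (0-indexed) is shifted by i+7, so successive shifts are 7, 8, 9, ….
Reversing it on amwnpd: a−7=t, m−8=e, w−9=n, n−10=d, p−11=e, d−12=r.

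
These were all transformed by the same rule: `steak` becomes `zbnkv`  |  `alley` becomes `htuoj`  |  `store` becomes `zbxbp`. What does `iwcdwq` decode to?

bottle

In steak: s→z is +7, t→b is +8, e→n is +9, a→k is +10 — the shift increases by 1 each position. The shift increases by 1 at each position, starting from +7: 7, 8, 9, ….
Decoding iwcdwq: i−7=b, w−8=o, c−9=t, d−10=t, w−11=l, q−12=e.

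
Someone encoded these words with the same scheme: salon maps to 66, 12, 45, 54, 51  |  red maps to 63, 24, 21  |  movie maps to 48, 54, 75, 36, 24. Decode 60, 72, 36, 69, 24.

quite

s(#19)→66 and a(#1)→12: differences scale by 3, so n = 3·pos + 9. The formula is n = 3×(alphabet index, a=1) + 9.
Undoing it on 60, 72, 36, 69, 24: 60→(60−9)÷3=17=q, 72→(72−9)÷3=21=u, 36→(36−9)÷3=9=i, 69→(69−9)÷3=20=t, 24→(24−9)÷3=5=e.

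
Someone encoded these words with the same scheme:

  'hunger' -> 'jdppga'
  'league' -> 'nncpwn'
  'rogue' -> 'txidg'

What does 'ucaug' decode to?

style

Shifts by position in hunger: pos 0: h→j (+2), pos 1: u→d (+9), pos 2: n→p (+2), pos 3: g→p (+9) — repeating every 2. A repeating key of period 2 is used — shifts +2, +9 over and over.
Reversing it on ucaug: u−2=s, c−9=t, a−2=y, u−9=l, g−2=e.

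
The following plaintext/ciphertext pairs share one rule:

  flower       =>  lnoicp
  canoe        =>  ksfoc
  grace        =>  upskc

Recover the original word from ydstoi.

shadow

Treating letters as 0–25, the rule is x ↦ 9x + 18 (mod 26).
Decoding ydstoi: y(24)→3·(24−18)≡18=s; d(3)→3·(3−18)≡7=h; s(18)→3·(18−18)≡0=a; t(19)→3·(19−18)≡3=d; o(14)→3·(14−18)≡14=o; i(8)→3·(8−18)≡22=w (all mod 26).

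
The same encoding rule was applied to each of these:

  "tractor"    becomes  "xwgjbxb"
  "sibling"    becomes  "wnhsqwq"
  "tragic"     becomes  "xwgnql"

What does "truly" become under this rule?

xwasg

In tractor: t→x is +4, r→w is +5, a→g is +6, c→j is +7 — the shift increases by 1 each position. The shift increases by 1 at each position, starting from +4: 4, 5, 6, ….
On truly: t+4=x, r+5=w, u+6=a, l+7=s, y+8=g.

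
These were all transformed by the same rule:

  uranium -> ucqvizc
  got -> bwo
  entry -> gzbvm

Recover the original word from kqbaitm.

The output letters match the input read backwards, each shifted +8: uranium reversed is muinaru. Two steps: reverse the string, then apply a Caesar shift of +8.
Undoing it on kqbaitm: shift back: k−8=c, q−8=i, b−8=t, a−8=s, i−8=a, t−8=l, m−8=e → citsale; then reverse → elastic.

elastic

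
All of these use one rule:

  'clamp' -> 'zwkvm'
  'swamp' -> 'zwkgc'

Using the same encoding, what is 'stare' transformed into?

obkdc

Two steps: reverse the string, then apply a Caesar shift of +10.
Applying it to stare: reverse → erats; then shift: e+10=o, r+10=b, a+10=k, t+10=d, s+10=c.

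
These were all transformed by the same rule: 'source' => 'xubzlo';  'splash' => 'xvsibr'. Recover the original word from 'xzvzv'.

The shift increases by 1 at each position, starting from +5: 5, 6, 7, ….
Decoding xzvzv: x−5=s, z−6=t, v−7=o, z−8=r, v−9=m.

storm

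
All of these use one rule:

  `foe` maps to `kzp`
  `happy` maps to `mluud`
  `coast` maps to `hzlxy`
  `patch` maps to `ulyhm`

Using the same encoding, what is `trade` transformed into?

ywlip

The shift depends on letter class: consonant f→k is +5, but vowel o→z is +11. Two shifts are in play — +11 for a/e/i/o/u, +5 for every other letter.
For trade: t(cons)+5=y, r(cons)+5=w, a(vowel)+11=l, d(cons)+5=i, e(vowel)+11=p.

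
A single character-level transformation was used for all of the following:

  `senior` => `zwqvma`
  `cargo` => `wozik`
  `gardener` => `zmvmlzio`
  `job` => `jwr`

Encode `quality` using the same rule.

The word is reversed, then every letter is shifted forward by 8.
Applying it to quality: reverse → ytilauq; then shift: y+8=g, t+8=b, i+8=q, l+8=t, a+8=i, u+8=c, q+8=y.

gbqticy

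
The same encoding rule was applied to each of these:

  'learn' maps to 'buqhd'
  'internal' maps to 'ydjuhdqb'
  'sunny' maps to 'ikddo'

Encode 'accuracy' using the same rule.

Compare letters: l→b is +16, e→u is +16, a→q is +16 — a constant shift. It's a constant shift of +16 (ROT16).
For accuracy: a+16=q, c+16=s, c+16=s, u+16=k, r+16=h, a+16=q, c+16=s, y+16=o.

qsskhqso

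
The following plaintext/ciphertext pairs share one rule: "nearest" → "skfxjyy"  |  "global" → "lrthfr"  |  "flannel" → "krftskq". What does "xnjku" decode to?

sheep

It's a Vigenère-style cipher with numeric key [5,6]: position i shifts by key[i mod 2].
Decoding xnjku: x−5=s, n−6=h, j−5=e, k−6=e, u−5=p.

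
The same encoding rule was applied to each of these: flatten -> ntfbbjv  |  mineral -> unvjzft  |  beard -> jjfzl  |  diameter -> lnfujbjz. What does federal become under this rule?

njljzft

The shift depends on letter class: consonant f→n is +8, but vowel a→f is +5. Vowels shift forward by 5 and consonants shift forward by 8.
Applying it to federal: f(cons)+8=n, e(vowel)+5=j, d(cons)+8=l, e(vowel)+5=j, r(cons)+8=z, a(vowel)+5=f, l(cons)+8=t.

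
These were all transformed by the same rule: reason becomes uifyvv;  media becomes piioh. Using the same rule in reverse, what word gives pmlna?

Letter i (0-indexed) is shifted by i+3, so successive shifts are 3, 4, 5, ….
Decoding pmlna: p−3=m, m−4=i, l−5=g, n−6=h, a−7=t.

might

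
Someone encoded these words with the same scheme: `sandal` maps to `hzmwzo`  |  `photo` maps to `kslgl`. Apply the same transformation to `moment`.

nlnvmg

Each pair mirrors across the alphabet (s↔h, a↔z, n↔m): positions sum to 25. Each letter is replaced by its mirror in the alphabet: a↔z, b↔y, c↔x, and so on (the Atbash cipher).
Applying it to moment: m↔n, o↔l, m↔n, e↔v, n↔m, t↔g.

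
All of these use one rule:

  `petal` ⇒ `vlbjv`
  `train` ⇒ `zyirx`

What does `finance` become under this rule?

In petal: p→v is +6, e→l is +7, t→b is +8, a→j is +9 — the shift increases by 1 each position. Letter i (0-indexed) is shifted by i+6, so successive shifts are 6, 7, 8, ….
Applying it to finance: f+6=l, i+7=p, n+8=v, a+9=j, n+10=x, c+11=n, e+12=q.

lpvjxnq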